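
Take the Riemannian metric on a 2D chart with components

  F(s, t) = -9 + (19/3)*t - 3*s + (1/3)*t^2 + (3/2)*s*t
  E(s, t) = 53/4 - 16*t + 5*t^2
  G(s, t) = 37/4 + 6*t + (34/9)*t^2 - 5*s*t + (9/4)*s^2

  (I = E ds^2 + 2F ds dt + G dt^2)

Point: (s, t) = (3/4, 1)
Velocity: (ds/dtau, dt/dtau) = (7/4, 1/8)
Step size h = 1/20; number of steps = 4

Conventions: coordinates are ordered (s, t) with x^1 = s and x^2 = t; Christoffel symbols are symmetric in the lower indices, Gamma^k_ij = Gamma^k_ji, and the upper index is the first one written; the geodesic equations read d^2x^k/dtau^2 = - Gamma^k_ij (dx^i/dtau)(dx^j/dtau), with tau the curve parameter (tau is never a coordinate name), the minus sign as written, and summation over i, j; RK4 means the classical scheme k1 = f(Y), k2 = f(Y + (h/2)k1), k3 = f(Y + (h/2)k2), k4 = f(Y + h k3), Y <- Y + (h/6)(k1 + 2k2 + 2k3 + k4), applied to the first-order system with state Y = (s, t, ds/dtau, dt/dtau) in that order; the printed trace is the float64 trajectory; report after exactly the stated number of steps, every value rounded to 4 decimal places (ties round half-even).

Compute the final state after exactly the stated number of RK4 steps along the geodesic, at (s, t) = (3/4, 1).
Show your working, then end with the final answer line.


f(Y) = (ds/dtau, dt/dtau, -Gamma^s_ij Y'^i Y'^j, -Gamma^t_ij Y'^i Y'^j) with the Gammas evaluated at the stage position; h = 0.050000; intermediate values shown to 6 dp
step 0: s = 0.7500, t = 1.0000, ds/dtau = 1.7500, dt/dtau = 0.1250
step 1:
  k1: at (s, t) = (0.750000, 1.000000), (ds/dtau, dt/dtau) = (1.750000, 0.125000); Gamma_sss = 0.205343, Gamma_sst = -2.075801, Gamma_stt = 6.523960, Gamma_tss = 0.133597, Gamma_tst = -0.483051, Gamma_ttt = 1.660167; k1 = (1.750000, 0.125000, 0.177363, -0.223745)
  k2: at (s, t) = (0.793750, 1.003125), (ds/dtau, dt/dtau) = (1.754434, 0.119406); Gamma_sss = 0.211822, Gamma_sst = -2.105803, Gamma_stt = 6.667025, Gamma_tss = 0.135103, Gamma_tst = -0.490030, Gamma_ttt = 1.704096; k2 = (1.754434, 0.119406, 0.135237, -0.234836)
  k3: at (s, t) = (0.793861, 1.002985), (ds/dtau, dt/dtau) = (1.753381, 0.119129); Gamma_sss = 0.211961, Gamma_sst = -2.105936, Gamma_stt = 6.665931, Gamma_tss = 0.135191, Gamma_tst = -0.490234, Gamma_ttt = 1.704501; k3 = (1.753381, 0.119129, 0.133529, -0.235015)
  k4: at (s, t) = (0.837669, 1.005956), (ds/dtau, dt/dtau) = (1.756676, 0.113249); Gamma_sss = 0.218717, Gamma_sst = -2.136699, Gamma_stt = 6.812655, Gamma_tss = 0.136793, Gamma_tst = -0.497472, Gamma_ttt = 1.749849; k4 = (1.756676, 0.113249, 0.087842, -0.246638)
  Y <- Y + (h/6)(k1 + 2k2 + 2k3 + k4): s = 0.8377, t = 1.0060, ds/dtau = 1.7567, dt/dtau = 0.1132
step 2:
  k1: at (s, t) = (0.837686, 1.005961), (ds/dtau, dt/dtau) = (1.756689, 0.113249); Gamma_sss = 0.218717, Gamma_sst = -2.136709, Gamma_stt = 6.812746, Gamma_tss = 0.136792, Gamma_tst = -0.497470, Gamma_ttt = 1.749860; k1 = (1.756689, 0.113249, 0.087842, -0.246639)
  k2: at (s, t) = (0.881603, 1.008792), (ds/dtau, dt/dtau) = (1.758886, 0.107083); Gamma_sss = 0.225761, Gamma_sst = -2.168294, Gamma_stt = 6.963568, Gamma_tss = 0.138488, Gamma_tst = -0.504970, Gamma_ttt = 1.796694; k2 = (1.758886, 0.107083, 0.038503, -0.258821)
  k3: at (s, t) = (0.881658, 1.008638), (ds/dtau, dt/dtau) = (1.757652, 0.106779); Gamma_sss = 0.225911, Gamma_sst = -2.168421, Gamma_stt = 6.962207, Gamma_tss = 0.138585, Gamma_tst = -0.505192, Gamma_ttt = 1.797094; k3 = (1.757652, 0.106779, 0.036642, -0.258997)
  k4: at (s, t) = (0.925568, 1.011300), (ds/dtau, dt/dtau) = (1.758522, 0.100299); Gamma_sss = 0.233265, Gamma_sst = -2.200817, Gamma_stt = 7.116704, Gamma_tss = 0.140392, Gamma_tst = -0.512987, Gamma_ttt = 1.845403; k4 = (1.758522, 0.100299, -0.016588, -0.271752)
  Y <- Y + (h/6)(k1 + 2k2 + 2k3 + k4): s = 0.9256, t = 1.0113, ds/dtau = 1.7585, dt/dtau = 0.1003
step 3:
  k1: at (s, t) = (0.925588, 1.011305), (ds/dtau, dt/dtau) = (1.758536, 0.100299); Gamma_sss = 0.233265, Gamma_sst = -2.200829, Gamma_stt = 7.116812, Gamma_tss = 0.140390, Gamma_tst = -0.512985, Gamma_ttt = 1.845417; k1 = (1.758536, 0.100299, -0.016592, -0.271754)
  k2: at (s, t) = (0.969552, 1.013812), (ds/dtau, dt/dtau) = (1.758121, 0.093505); Gamma_sss = 0.240942, Gamma_sst = -2.234106, Gamma_stt = 7.275475, Gamma_tss = 0.142306, Gamma_tst = -0.521077, Gamma_ttt = 1.895279; k2 = (1.758121, 0.093505, -0.073814, -0.285114)
  k3: at (s, t) = (0.969541, 1.013643), (ds/dtau, dt/dtau) = (1.756690, 0.093171); Gamma_sss = 0.241105, Gamma_sst = -2.234225, Gamma_stt = 7.273790, Gamma_tss = 0.142413, Gamma_tst = -0.521320, Gamma_ttt = 1.895667; k3 = (1.756690, 0.093171, -0.075818, -0.285284)
  k4: at (s, t) = (1.013423, 1.015964), (ds/dtau, dt/dtau) = (1.754745, 0.086035); Gamma_sss = 0.249131, Gamma_sst = -2.268369, Gamma_stt = 7.436080, Gamma_tss = 0.144457, Gamma_tst = -0.529748, Gamma_ttt = 1.947057; k4 = (1.754745, 0.086035, -0.137240, -0.299262)
  Y <- Y + (h/6)(k1 + 2k2 + 2k3 + k4): s = 1.0134, t = 1.0160, ds/dtau = 1.7548, dt/dtau = 0.0860
step 4:
  k1: at (s, t) = (1.013446, 1.015969), (ds/dtau, dt/dtau) = (1.754760, 0.086034); Gamma_sss = 0.249131, Gamma_sst = -2.268383, Gamma_stt = 7.436208, Gamma_tss = 0.144455, Gamma_tst = -0.529746, Gamma_ttt = 1.947074; k1 = (1.754760, 0.086034, -0.137250, -0.299265)
  k2: at (s, t) = (1.057315, 1.018120), (ds/dtau, dt/dtau) = (1.751329, 0.078552); Gamma_sss = 0.257521, Gamma_sst = -2.303476, Gamma_stt = 7.602674, Gamma_tss = 0.146627, Gamma_tst = -0.538516, Gamma_ttt = 2.000082; k2 = (1.751329, 0.078552, -0.202985, -0.313900)
  k3: at (s, t) = (1.057229, 1.017933), (ds/dtau, dt/dtau) = (1.749685, 0.078186); Gamma_sss = 0.257698, Gamma_sst = -2.303583, Gamma_stt = 7.600597, Gamma_tss = 0.146744, Gamma_tst = -0.538783, Gamma_ttt = 2.000450; k3 = (1.749685, 0.078186, -0.205112, -0.314059)
  k4: at (s, t) = (1.100930, 1.019878), (ds/dtau, dt/dtau) = (1.744504, 0.070331); Gamma_sss = 0.266483, Gamma_sst = -2.339605, Gamma_stt = 7.770563, Gamma_tss = 0.149065, Gamma_tst = -0.547938, Gamma_ttt = 2.055036; k4 = (1.744504, 0.070331, -0.275317, -0.329359)
  Y <- Y + (h/6)(k1 + 2k2 + 2k3 + k4): s = 1.1010, t = 1.0199, ds/dtau = 1.7445, dt/dtau = 0.0703

Answer: s = 1.1010, t = 1.0199, ds/dtau = 1.7445, dt/dtau = 0.0703


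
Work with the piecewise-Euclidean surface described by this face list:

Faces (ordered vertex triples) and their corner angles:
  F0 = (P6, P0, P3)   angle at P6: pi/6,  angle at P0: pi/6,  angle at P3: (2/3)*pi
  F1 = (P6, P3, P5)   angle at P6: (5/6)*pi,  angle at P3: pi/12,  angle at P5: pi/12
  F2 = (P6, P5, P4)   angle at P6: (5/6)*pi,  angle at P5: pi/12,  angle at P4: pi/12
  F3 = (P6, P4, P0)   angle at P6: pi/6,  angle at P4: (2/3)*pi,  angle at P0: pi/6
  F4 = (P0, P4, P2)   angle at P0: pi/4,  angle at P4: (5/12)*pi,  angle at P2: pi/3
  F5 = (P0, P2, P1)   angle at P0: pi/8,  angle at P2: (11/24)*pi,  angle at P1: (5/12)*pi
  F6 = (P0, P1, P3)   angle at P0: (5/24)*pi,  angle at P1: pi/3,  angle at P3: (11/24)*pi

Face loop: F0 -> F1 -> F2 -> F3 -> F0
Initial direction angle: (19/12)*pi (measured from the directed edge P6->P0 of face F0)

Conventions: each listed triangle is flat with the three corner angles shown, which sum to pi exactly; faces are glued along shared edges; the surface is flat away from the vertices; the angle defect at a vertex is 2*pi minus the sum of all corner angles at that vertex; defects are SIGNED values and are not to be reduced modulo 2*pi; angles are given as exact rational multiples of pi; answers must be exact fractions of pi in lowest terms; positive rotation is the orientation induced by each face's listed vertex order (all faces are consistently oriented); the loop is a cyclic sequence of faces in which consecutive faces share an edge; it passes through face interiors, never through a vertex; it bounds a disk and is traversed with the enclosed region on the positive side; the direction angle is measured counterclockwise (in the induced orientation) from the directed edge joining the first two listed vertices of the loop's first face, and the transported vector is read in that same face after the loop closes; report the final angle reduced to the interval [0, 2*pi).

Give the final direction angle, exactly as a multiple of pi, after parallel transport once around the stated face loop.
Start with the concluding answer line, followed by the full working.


Answer: final direction angle = (19/12)*pi

enclosed vertex P6: corner angles sum to 2*pi, defect = 2*pi - 2*pi = 0
the rotation equals the total enclosed defect, so the final angle is initial + defects (mod 2*pi)
final angle = (19/12)*pi + 0 = (19/12)*pi (mod 2*pi)


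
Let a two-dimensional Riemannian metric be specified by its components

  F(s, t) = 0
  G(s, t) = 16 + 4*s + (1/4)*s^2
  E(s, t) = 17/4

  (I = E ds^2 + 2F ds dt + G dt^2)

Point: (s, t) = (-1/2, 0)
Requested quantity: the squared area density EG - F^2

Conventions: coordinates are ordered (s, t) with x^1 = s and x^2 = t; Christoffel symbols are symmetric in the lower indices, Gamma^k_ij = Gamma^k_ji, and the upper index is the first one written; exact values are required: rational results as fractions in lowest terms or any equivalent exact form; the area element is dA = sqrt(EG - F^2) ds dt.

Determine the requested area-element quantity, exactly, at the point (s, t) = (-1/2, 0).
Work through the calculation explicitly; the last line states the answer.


E = 17/4, F = 0, G = 225/16; EG - F^2 = 3825/64

Answer: EG - F^2 = 3825/64


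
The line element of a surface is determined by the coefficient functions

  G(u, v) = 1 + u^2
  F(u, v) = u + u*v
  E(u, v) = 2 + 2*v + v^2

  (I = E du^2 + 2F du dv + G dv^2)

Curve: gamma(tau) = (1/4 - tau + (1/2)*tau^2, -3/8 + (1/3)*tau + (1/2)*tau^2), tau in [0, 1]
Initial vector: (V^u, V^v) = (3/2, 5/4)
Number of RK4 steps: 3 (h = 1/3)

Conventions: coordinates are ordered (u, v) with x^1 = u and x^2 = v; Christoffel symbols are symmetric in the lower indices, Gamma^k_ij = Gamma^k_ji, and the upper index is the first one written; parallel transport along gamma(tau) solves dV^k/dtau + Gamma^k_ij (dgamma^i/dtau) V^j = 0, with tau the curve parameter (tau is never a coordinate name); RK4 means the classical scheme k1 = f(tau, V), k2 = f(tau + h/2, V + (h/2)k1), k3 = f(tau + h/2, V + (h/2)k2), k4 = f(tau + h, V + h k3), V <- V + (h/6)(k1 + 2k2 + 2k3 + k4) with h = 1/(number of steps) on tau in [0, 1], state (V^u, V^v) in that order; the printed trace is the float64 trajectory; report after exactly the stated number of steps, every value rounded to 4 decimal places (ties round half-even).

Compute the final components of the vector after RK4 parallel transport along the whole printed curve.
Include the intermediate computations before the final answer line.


gamma'(tau) = (-1 + tau, 1/3 + tau); f(tau, V)^k = -Gamma^k_ij(gamma(tau)) gamma'^i(tau) V^j; h = 1/3; intermediate values shown to 6 dp
curve data and Christoffel symbols at the stage parameters:
  tau = 0.000000: gamma = (0.250000, -0.375000), gamma' = (-1.000000, 0.333333); Gamma_uuu = 0.000000, Gamma_uuv = 0.430108, Gamma_uvv = 0.000000, Gamma_vuu = 0.000000, Gamma_vuv = 0.172043, Gamma_vvv = 0.000000
  tau = 0.166667: gamma = (0.097222, -0.305556), gamma' = (-0.833333, 0.500000); Gamma_uuu = 0.000000, Gamma_uuv = 0.465537, Gamma_uvv = 0.000000, Gamma_vuu = 0.000000, Gamma_vuv = 0.065175, Gamma_vvv = 0.000000
  tau = 0.333333: gamma = (-0.027778, -0.208333), gamma' = (-0.666667, 0.666667); Gamma_uuu = 0.000000, Gamma_uuv = 0.486429, Gamma_uvv = 0.000000, Gamma_vuu = 0.000000, Gamma_vuv = -0.017068, Gamma_vvv = 0.000000
  tau = 0.500000: gamma = (-0.125000, -0.083333), gamma' = (-0.500000, 0.833333); Gamma_uuu = 0.000000, Gamma_uuv = 0.493920, Gamma_uvv = 0.000000, Gamma_vuu = 0.000000, Gamma_vuv = -0.067353, Gamma_vvv = 0.000000
  tau = 0.666667: gamma = (-0.194444, 0.069444), gamma' = (-0.333333, 1.000000); Gamma_uuu = 0.000000, Gamma_uuv = 0.490229, Gamma_uvv = 0.000000, Gamma_vuu = 0.000000, Gamma_vuv = -0.089133, Gamma_vvv = 0.000000
  tau = 0.833333: gamma = (-0.236111, 0.250000), gamma' = (-0.166667, 1.166667); Gamma_uuu = 0.000000, Gamma_uuv = 0.477418, Gamma_uvv = 0.000000, Gamma_vuu = 0.000000, Gamma_vuv = -0.090179, Gamma_vvv = 0.000000
  tau = 1.000000: gamma = (-0.250000, 0.458333), gamma' = (0.000000, 1.333333); Gamma_uuu = 0.000000, Gamma_uuv = 0.457267, Gamma_uvv = 0.000000, Gamma_vuu = 0.000000, Gamma_vuv = -0.078389, Gamma_vvv = 0.000000
step 0: V^u = 1.5000, V^v = 1.2500
step 1: k1 = (0.322581, 0.129032), k2 = (0.131610, 0.018425), k3 = (0.131867, 0.018461), k4 = (-0.093330, 0.003275); V <- V + (h/6)(k1 + 2k2 + 2k3 + k4): V^u = 1.5420, V^v = 1.2614
step 2: k1 = (-0.090982, 0.003192), k2 = (-0.316791, 0.043199), k3 = (-0.299654, 0.040862), k4 = (-0.498614, 0.090657); V <- V + (h/6)(k1 + 2k2 + 2k3 + k4): V^u = 1.4408, V^v = 1.2760
step 3: k1 = (-0.497792, 0.090508), k2 = (-0.653545, 0.123447), k3 = (-0.638650, 0.120634), k4 = (-0.748625, 0.128336); V <- V + (h/6)(k1 + 2k2 + 2k3 + k4): V^u = 1.2279, V^v = 1.3153

Answer: V^u = 1.2279, V^v = 1.3153


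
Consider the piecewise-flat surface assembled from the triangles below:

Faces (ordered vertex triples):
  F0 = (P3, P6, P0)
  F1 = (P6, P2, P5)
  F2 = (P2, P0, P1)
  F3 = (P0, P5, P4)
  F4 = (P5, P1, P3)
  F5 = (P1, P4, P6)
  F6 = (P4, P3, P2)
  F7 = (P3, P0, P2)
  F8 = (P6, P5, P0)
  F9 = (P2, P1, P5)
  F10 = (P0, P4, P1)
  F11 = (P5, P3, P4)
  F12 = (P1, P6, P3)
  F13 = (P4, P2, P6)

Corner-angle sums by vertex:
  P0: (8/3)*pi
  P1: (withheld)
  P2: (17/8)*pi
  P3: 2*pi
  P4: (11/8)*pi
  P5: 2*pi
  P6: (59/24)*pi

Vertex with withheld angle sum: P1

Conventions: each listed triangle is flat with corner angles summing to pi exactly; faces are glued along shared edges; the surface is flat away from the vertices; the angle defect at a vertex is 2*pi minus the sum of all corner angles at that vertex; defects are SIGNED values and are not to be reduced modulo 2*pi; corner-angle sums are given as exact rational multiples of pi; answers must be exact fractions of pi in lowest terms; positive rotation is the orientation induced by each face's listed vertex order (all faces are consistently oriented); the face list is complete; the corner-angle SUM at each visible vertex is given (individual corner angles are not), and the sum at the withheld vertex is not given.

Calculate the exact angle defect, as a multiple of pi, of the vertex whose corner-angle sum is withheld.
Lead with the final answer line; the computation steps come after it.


Answer: defect(P1) = (5/8)*pi

V = 7, E = 21, F = 14; chi = V - E + F = 0
Gauss-Bonnet: total defect = 2*pi*chi = 0; visible defects sum to (-5/8)*pi


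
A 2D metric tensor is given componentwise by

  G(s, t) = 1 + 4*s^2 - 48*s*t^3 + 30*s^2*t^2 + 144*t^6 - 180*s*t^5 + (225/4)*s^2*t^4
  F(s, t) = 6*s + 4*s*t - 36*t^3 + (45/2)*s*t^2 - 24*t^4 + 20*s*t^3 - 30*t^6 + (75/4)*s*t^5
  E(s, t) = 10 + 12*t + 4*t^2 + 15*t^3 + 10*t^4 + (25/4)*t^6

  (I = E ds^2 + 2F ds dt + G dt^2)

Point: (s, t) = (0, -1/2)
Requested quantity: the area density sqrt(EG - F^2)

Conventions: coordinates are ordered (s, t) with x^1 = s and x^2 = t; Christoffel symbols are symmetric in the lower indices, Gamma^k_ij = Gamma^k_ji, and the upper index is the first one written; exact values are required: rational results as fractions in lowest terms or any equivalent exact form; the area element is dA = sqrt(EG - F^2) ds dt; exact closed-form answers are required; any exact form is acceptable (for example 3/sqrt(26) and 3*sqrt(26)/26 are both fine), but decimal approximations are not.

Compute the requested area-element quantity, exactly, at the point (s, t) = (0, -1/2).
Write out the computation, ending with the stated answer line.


E = 985/256, F = 81/32, G = 13/4; EG - F^2 = 1561/256

Answer: sqrt(EG - F^2) = sqrt(1561)/16


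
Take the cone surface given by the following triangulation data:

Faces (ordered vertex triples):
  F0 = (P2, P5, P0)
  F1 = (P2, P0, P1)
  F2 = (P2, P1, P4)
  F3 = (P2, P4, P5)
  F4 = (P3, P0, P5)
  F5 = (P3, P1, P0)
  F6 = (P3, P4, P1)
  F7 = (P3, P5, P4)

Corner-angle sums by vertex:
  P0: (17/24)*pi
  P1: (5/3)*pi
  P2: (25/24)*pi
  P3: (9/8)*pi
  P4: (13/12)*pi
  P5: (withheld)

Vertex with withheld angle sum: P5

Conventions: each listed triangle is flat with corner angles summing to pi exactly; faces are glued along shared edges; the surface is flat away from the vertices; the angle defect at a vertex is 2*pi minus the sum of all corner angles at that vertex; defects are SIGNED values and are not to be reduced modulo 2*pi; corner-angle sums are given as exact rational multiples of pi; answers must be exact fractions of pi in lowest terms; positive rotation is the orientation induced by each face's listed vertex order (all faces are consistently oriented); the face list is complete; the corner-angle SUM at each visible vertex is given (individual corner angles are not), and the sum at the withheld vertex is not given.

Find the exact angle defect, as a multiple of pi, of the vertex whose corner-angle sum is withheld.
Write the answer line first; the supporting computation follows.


Answer: defect(P5) = (-3/8)*pi

V = 6, E = 12, F = 8; chi = V - E + F = 2
Gauss-Bonnet: total defect = 2*pi*chi = 4*pi; visible defects sum to (35/8)*pi


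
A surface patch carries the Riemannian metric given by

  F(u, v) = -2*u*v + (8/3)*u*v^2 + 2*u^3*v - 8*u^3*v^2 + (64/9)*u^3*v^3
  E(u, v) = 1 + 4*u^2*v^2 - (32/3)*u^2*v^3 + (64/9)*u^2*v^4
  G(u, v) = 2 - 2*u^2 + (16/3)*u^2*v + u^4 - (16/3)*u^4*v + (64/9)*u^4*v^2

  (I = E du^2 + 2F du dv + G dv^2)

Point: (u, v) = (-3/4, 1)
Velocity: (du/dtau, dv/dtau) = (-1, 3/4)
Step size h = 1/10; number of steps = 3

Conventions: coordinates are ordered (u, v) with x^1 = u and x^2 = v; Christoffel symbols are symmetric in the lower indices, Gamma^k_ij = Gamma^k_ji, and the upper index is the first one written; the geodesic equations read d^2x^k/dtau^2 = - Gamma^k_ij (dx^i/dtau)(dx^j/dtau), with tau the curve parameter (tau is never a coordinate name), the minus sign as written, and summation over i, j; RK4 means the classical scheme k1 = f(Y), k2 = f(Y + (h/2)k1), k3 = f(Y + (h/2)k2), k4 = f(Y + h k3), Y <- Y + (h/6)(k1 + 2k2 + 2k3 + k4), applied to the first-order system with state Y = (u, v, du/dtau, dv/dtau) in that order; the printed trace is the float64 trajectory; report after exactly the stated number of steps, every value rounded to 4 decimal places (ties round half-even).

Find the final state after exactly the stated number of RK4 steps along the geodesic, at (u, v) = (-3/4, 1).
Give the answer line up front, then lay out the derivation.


Answer: u = -1.0272, v = 1.1526, du/dtau = -0.8580, dv/dtau = 0.3258

f(Y) = (du/dtau, dv/dtau, -Gamma^u_ij Y'^i Y'^j, -Gamma^v_ij Y'^i Y'^j) with the Gammas evaluated at the stage position; h = 0.100000; intermediate values shown to 6 dp
step 0: u = -0.7500, v = 1.0000, du/dtau = -1.0000, dv/dtau = 0.7500
step 1:
  k1: at (u, v) = (-0.750000, 1.000000), (du/dtau, dv/dtau) = (-1.000000, 0.750000); Gamma_uuu = -0.066615, Gamma_uuv = 0.249805, Gamma_uvv = -0.149883, Gamma_vuu = 0.258132, Gamma_vuv = -0.967994, Gamma_vvv = 0.580796; k1 = (-1.000000, 0.750000, 0.525631, -2.036820)
  k2: at (u, v) = (-0.800000, 1.037500), (du/dtau, dv/dtau) = (-0.973718, 0.648159); Gamma_uuu = -0.085144, Gamma_uuv = 0.302574, Gamma_uvv = -0.182686, Gamma_vuu = 0.285091, Gamma_vuv = -1.013125, Gamma_vvv = 0.611698; k2 = (-0.973718, 0.648159, 0.539400, -1.806099)
  k3: at (u, v) = (-0.798686, 1.032408), (du/dtau, dv/dtau) = (-0.973030, 0.659695); Gamma_uuu = -0.082210, Gamma_uuv = 0.296101, Gamma_uvv = -0.179867, Gamma_vuu = 0.280440, Gamma_vuv = -1.010072, Gamma_vvv = 0.613569; k3 = (-0.973030, 0.659695, 0.536249, -1.829278)
  k4: at (u, v) = (-0.847303, 1.065970), (du/dtau, dv/dtau) = (-0.946375, 0.567072); Gamma_uuu = -0.098001, Gamma_uuv = 0.340696, Gamma_uvv = -0.208890, Gamma_vuu = 0.299124, Gamma_vuv = -1.039892, Gamma_vvv = 0.637585; k4 = (-0.946375, 0.567072, 0.520623, -1.589075)
  Y <- Y + (h/6)(k1 + 2k2 + 2k3 + k4): u = -0.8473, v = 1.0655, du/dtau = -0.9467, dv/dtau = 0.5684
step 2:
  k1: at (u, v) = (-0.847331, 1.065546), (du/dtau, dv/dtau) = (-0.946707, 0.568389); Gamma_uuu = -0.097739, Gamma_uuv = 0.340179, Gamma_uvv = -0.208708, Gamma_vuu = 0.298740, Gamma_vuv = -1.039760, Gamma_vvv = 0.637916; k1 = (-0.946707, 0.568389, 0.521125, -1.592823)
  k2: at (u, v) = (-0.894667, 1.093966), (du/dtau, dv/dtau) = (-0.920651, 0.488748); Gamma_uuu = -0.109453, Gamma_uuv = 0.374202, Gamma_uvv = -0.232825, Gamma_vuu = 0.309022, Gamma_vuv = -1.056500, Gamma_vvv = 0.657344; k2 = (-0.920651, 0.488748, 0.485145, -1.369729)
  k3: at (u, v) = (-0.893364, 1.089984), (du/dtau, dv/dtau) = (-0.922450, 0.499903); Gamma_uuu = -0.107199, Gamma_uuv = 0.369546, Gamma_uvv = -0.230872, Gamma_vuu = 0.306201, Gamma_vuv = -1.055559, Gamma_vvv = 0.659454; k3 = (-0.922450, 0.499903, 0.489735, -1.398862)
  k4: at (u, v) = (-0.939576, 1.115537), (du/dtau, dv/dtau) = (-0.897734, 0.428503); Gamma_uuu = -0.116092, Gamma_uuv = 0.396182, Gamma_uvv = -0.251334, Gamma_vuu = 0.311719, Gamma_vuv = -1.063794, Gamma_vvv = 0.674859; k4 = (-0.897734, 0.428503, 0.444518, -1.193581)
  Y <- Y + (h/6)(k1 + 2k2 + 2k3 + k4): u = -0.9395, v = 1.1151, du/dtau = -0.8981, dv/dtau = 0.4297
step 3:
  k1: at (u, v) = (-0.939509, 1.115116), (du/dtau, dv/dtau) = (-0.898117, 0.429663); Gamma_uuu = -0.115852, Gamma_uuv = 0.395715, Gamma_uvv = -0.251162, Gamma_vuu = 0.311433, Gamma_vuv = -1.063760, Gamma_vvv = 0.675172; k1 = (-0.898117, 0.429663, 0.445218, -1.196833)
  k2: at (u, v) = (-0.984414, 1.136599), (du/dtau, dv/dtau) = (-0.875857, 0.369821); Gamma_uuu = -0.121327, Gamma_uuv = 0.414021, Gamma_uvv = -0.267574, Gamma_vuu = 0.312193, Gamma_vuv = -1.065341, Gamma_vvv = 0.688510; k2 = (-0.875857, 0.369821, 0.397880, -1.023806)
  k3: at (u, v) = (-0.983301, 1.133607), (du/dtau, dv/dtau) = (-0.878223, 0.378472); Gamma_uuu = -0.119795, Gamma_uuv = 0.410981, Gamma_uvv = -0.266355, Gamma_vuu = 0.310549, Gamma_vuv = -1.065405, Gamma_vvv = 0.690486; k3 = (-0.878223, 0.378472, 0.403755, -1.046672)
  k4: at (u, v) = (-1.027331, 1.152963), (du/dtau, dv/dtau) = (-0.857742, 0.324996); Gamma_uuu = -0.123264, Gamma_uuv = 0.424087, Gamma_uvv = -0.280011, Gamma_vuu = 0.308888, Gamma_vuv = -1.062721, Gamma_vvv = 0.701682; k4 = (-0.857742, 0.324996, 0.356702, -0.893862)
  Y <- Y + (h/6)(k1 + 2k2 + 2k3 + k4): u = -1.0272, v = 1.1526, du/dtau = -0.8580, dv/dtau = 0.3258


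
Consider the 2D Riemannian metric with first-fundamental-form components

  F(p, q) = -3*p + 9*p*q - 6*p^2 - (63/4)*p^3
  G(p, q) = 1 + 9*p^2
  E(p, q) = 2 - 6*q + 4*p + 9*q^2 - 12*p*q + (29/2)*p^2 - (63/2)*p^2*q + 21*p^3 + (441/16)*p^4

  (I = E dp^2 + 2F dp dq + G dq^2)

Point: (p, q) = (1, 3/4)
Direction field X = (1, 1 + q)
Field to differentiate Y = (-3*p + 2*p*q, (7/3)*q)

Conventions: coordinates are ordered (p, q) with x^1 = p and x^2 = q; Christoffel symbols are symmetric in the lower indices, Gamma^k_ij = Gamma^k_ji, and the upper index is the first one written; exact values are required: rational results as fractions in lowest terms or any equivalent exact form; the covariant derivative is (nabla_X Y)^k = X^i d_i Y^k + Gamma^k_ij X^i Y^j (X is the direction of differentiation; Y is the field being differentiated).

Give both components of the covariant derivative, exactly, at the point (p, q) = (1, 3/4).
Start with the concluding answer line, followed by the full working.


Answer: (nabla_X Y)^p = -19/184, (nabla_X Y)^q = 5669/1104

E = 37, F = -18, G = 10 at the point
E_p = 150, E_q = -36, F_p = -111/2, F_q = 9, G_p = 18, G_q = 0
EG - F^2 = 46;  g^inv = (1/46) * [[10, 18], [18, 37]]
first-kind symbols [ij,l] = (1/2)(d_i g_jl + d_j g_il - d_l g_ij): [pp,p] = E_p/2 = 75, [pp,q] = F_p - E_q/2 = -75/2, [pq,p] = E_q/2 = -18, [pq,q] = G_p/2 = 9, [qq,p] = F_q - G_p/2 = 0, [qq,q] = G_q/2 = 0
Gamma^p_ij = (G*[ij,p] - F*[ij,q])/(EG - F^2), Gamma^q_ij = (E*[ij,q] - F*[ij,p])/(EG - F^2)
Gamma_ppp = 75/46, Gamma_ppq = -9/23, Gamma_pqq = 0, Gamma_qpp = -75/92, Gamma_qpq = 9/46, Gamma_qqq = 0
X = (1, 7/4), Y = (-3/2, 7/4) at the point


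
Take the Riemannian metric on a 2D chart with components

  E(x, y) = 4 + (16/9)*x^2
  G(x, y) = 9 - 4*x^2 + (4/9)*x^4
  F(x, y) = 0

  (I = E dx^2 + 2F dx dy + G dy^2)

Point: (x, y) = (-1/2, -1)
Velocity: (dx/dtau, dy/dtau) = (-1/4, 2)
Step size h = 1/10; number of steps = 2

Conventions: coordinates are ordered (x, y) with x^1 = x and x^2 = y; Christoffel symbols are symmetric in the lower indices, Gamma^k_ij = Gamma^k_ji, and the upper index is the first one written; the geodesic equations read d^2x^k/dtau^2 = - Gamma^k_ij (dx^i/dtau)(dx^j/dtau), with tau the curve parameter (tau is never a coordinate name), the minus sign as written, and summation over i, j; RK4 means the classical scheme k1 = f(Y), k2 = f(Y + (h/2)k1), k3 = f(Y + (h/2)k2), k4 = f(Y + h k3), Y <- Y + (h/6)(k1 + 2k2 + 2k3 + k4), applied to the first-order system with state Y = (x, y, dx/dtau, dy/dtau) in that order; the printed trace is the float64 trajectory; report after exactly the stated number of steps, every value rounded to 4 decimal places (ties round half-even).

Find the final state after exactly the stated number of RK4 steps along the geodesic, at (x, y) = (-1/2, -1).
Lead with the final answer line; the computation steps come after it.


Answer: x = -0.5150, y = -0.5974, dx/dtau = 0.1012, dy/dtau = 2.0144

f(Y) = (dx/dtau, dy/dtau, -Gamma^x_ij Y'^i Y'^j, -Gamma^y_ij Y'^i Y'^j) with the Gammas evaluated at the stage position; h = 0.100000; intermediate values shown to 6 dp
step 0: x = -0.5000, y = -1.0000, dx/dtau = -0.2500, dy/dtau = 2.0000
step 1:
  k1: at (x, y) = (-0.500000, -1.000000), (dx/dtau, dy/dtau) = (-0.250000, 2.000000); Gamma_xxx = -0.200000, Gamma_xxy = 0.000000, Gamma_xyy = -0.425000, Gamma_yxx = 0.000000, Gamma_yxy = 0.235294, Gamma_yyy = 0.000000; k1 = (-0.250000, 2.000000, 1.712500, 0.235294)
  k2: at (x, y) = (-0.512500, -0.900000), (dx/dtau, dy/dtau) = (-0.164375, 2.011765); Gamma_xxx = -0.203967, Gamma_xxy = 0.000000, Gamma_xyy = -0.432140, Gamma_yxx = 0.000000, Gamma_yxy = 0.241897, Gamma_yyy = 0.000000; k2 = (-0.164375, 2.011765, 1.754467, 0.159983)
  k3: at (x, y) = (-0.508219, -0.899412), (dx/dtau, dy/dtau) = (-0.162277, 2.007999); Gamma_xxx = -0.202616, Gamma_xxy = 0.000000, Gamma_xyy = -0.429719, Gamma_yxx = 0.000000, Gamma_yxy = 0.239629, Gamma_yyy = 0.000000; k3 = (-0.162277, 2.007999, 1.737990, 0.156167)
  k4: at (x, y) = (-0.516228, -0.799200), (dx/dtau, dy/dtau) = (-0.076201, 2.015617); Gamma_xxx = -0.205138, Gamma_xxy = 0.000000, Gamma_xyy = -0.434227, Gamma_yxx = 0.000000, Gamma_yxy = 0.243877, Gamma_yyy = 0.000000; k4 = (-0.076201, 2.015617, 1.765328, 0.074915)
  Y <- Y + (h/6)(k1 + 2k2 + 2k3 + k4): x = -0.5163, y = -0.7991, dx/dtau = -0.0756, dy/dtau = 2.0157
step 2:
  k1: at (x, y) = (-0.516325, -0.799081), (dx/dtau, dy/dtau) = (-0.075621, 2.015708); Gamma_xxx = -0.205168, Gamma_xxy = 0.000000, Gamma_xyy = -0.434281, Gamma_yxx = 0.000000, Gamma_yxy = 0.243929, Gamma_yyy = 0.000000; k1 = (-0.075621, 2.015708, 1.765691, 0.074364)
  k2: at (x, y) = (-0.520106, -0.698296), (dx/dtau, dy/dtau) = (0.012664, 2.019427); Gamma_xxx = -0.206350, Gamma_xxy = 0.000000, Gamma_xyy = -0.436377, Gamma_yxx = 0.000000, Gamma_yxy = 0.245943, Gamma_yyy = 0.000000; k2 = (0.012664, 2.019427, 1.779614, -0.012579)
  k3: at (x, y) = (-0.515692, -0.698110), (dx/dtau, dy/dtau) = (0.013360, 2.015080); Gamma_xxx = -0.204970, Gamma_xxy = 0.000000, Gamma_xyy = -0.433928, Gamma_yxx = 0.000000, Gamma_yxy = 0.243592, Gamma_yyy = 0.000000; k3 = (0.013360, 2.015080, 1.762020, -0.013115)
  k4: at (x, y) = (-0.514989, -0.597573), (dx/dtau, dy/dtau) = (0.100581, 2.014397); Gamma_xxx = -0.204750, Gamma_xxy = 0.000000, Gamma_xyy = -0.433535, Gamma_yxx = 0.000000, Gamma_yxy = 0.243218, Gamma_yyy = 0.000000; k4 = (0.100581, 2.014397, 1.761269, -0.098557)
  Y <- Y + (h/6)(k1 + 2k2 + 2k3 + k4): x = -0.5150, y = -0.5974, dx/dtau = 0.1012, dy/dtau = 2.0144


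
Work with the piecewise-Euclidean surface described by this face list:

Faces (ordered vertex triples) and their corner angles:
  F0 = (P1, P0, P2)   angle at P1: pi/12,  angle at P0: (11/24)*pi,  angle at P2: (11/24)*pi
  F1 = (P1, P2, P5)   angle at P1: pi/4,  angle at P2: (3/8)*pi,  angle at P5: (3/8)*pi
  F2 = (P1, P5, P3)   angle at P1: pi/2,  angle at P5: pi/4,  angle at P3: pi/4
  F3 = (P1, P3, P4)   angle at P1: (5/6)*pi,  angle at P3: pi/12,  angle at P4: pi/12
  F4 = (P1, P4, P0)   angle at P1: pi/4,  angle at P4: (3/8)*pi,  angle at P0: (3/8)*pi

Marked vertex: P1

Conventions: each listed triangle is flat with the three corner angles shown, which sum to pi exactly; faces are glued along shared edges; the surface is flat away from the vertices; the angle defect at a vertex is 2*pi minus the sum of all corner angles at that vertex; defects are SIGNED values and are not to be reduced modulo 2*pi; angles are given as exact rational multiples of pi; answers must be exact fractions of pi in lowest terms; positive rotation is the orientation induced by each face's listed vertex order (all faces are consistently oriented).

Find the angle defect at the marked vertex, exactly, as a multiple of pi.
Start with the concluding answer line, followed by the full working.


Answer: defect(P1) = pi/12

Sum of corner angles at P1: (23/12)*pi
defect = 2*pi - (23/12)*pi


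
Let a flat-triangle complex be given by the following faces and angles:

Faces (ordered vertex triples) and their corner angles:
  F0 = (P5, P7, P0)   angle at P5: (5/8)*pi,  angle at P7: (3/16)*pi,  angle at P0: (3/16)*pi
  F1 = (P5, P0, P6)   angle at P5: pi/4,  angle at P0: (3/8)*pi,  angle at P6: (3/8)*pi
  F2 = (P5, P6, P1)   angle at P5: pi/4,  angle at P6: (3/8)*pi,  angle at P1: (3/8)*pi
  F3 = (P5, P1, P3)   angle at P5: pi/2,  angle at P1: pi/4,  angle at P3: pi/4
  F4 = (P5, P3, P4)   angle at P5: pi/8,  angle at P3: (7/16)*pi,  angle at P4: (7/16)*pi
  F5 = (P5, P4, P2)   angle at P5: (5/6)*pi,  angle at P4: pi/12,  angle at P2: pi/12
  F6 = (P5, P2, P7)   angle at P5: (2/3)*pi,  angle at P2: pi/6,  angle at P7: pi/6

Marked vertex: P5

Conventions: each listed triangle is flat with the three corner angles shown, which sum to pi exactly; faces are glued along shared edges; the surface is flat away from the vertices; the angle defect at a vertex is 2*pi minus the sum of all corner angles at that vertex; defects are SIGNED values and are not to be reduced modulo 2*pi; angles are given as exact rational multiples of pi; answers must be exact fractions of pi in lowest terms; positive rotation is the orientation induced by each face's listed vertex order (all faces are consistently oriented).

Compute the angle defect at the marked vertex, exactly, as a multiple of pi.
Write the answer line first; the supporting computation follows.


Answer: defect(P5) = (-5/4)*pi

Sum of corner angles at P5: (13/4)*pi
defect = 2*pi - (13/4)*pi


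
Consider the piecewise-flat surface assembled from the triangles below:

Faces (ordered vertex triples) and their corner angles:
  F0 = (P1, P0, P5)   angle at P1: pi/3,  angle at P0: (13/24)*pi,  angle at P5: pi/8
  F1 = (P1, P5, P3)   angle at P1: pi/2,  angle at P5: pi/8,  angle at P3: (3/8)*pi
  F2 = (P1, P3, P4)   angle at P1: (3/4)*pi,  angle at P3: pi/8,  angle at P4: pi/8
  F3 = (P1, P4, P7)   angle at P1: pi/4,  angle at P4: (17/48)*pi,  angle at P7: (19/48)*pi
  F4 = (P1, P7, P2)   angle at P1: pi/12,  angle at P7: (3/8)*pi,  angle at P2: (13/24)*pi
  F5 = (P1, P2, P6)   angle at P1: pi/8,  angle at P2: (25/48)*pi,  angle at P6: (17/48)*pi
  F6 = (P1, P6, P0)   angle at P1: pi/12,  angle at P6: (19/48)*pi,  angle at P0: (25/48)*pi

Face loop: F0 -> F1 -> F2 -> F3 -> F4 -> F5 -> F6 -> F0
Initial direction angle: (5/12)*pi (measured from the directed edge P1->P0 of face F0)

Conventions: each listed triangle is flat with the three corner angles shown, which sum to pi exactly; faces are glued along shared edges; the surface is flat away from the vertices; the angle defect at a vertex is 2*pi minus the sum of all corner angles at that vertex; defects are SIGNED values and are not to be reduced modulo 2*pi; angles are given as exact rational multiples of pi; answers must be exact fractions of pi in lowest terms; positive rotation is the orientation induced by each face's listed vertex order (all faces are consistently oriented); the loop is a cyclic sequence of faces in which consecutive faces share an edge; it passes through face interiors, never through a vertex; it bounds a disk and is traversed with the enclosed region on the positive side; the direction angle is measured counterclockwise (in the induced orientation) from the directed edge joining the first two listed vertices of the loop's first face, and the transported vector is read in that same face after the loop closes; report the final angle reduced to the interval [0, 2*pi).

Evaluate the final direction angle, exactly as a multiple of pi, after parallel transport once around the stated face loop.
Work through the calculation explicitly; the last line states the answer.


enclosed vertex P1: corner angles sum to (17/8)*pi, defect = 2*pi - (17/8)*pi = -pi/8
final direction = starting direction + enclosed defect total, reduced mod 2*pi (induced orientation)
final angle = (5/12)*pi - pi/8 = (7/24)*pi (mod 2*pi)

Answer: final direction angle = (7/24)*pi


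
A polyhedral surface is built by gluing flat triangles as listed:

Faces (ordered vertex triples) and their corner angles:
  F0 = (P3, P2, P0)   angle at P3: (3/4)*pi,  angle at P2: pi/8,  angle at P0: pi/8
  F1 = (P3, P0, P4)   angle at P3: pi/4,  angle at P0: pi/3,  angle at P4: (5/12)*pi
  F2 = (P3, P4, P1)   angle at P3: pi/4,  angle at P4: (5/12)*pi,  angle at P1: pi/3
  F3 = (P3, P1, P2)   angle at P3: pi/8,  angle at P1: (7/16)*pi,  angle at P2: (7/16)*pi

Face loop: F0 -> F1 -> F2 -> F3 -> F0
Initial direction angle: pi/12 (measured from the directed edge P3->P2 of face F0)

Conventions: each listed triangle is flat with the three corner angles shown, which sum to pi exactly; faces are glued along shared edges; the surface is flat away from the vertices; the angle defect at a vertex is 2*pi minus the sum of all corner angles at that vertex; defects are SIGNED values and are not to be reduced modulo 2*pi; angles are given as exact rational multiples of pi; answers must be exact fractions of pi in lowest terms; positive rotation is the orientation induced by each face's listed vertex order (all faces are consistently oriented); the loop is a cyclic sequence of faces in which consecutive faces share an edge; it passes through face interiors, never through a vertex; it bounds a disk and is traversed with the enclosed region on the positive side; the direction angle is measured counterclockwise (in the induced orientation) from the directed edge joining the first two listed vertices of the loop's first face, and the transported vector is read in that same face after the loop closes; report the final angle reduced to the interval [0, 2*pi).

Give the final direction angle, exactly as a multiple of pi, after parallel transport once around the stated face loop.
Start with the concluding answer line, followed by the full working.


Answer: final direction angle = (17/24)*pi

enclosed vertex P3: corner angles sum to (11/8)*pi, defect = 2*pi - (11/8)*pi = (5/8)*pi
the final direction is the initial angle plus the enclosed defects, taken mod 2*pi in the induced orientation
final angle = pi/12 + (5/8)*pi = (17/24)*pi (mod 2*pi)


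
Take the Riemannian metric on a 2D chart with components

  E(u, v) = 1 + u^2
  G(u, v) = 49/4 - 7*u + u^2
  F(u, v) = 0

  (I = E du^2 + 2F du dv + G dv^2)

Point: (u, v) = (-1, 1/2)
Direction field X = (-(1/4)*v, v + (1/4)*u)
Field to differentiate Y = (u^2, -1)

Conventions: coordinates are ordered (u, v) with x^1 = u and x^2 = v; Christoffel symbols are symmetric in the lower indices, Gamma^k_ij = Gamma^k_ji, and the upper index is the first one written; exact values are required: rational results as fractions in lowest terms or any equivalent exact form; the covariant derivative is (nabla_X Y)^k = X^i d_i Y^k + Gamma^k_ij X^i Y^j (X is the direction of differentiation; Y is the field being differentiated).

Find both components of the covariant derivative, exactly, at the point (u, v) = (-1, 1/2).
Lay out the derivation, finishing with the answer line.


E = 2, F = 0, G = 81/4 at the point
E_u = -2, E_v = 0, F_u = 0, F_v = 0, G_u = -9, G_v = 0
EG - F^2 = 81/2;  g^inv = (2/81) * [[81/4, 0], [0, 2]]
first-kind symbols [ij,l] = (1/2)(d_i g_jl + d_j g_il - d_l g_ij): [uu,u] = E_u/2 = -1, [uu,v] = F_u - E_v/2 = 0, [uv,u] = E_v/2 = 0, [uv,v] = G_u/2 = -9/2, [vv,u] = F_v - G_u/2 = 9/2, [vv,v] = G_v/2 = 0
Gamma^u_ij = (G*[ij,u] - F*[ij,v])/(EG - F^2), Gamma^v_ij = (E*[ij,v] - F*[ij,u])/(EG - F^2)
Gamma_uuu = -1/2, Gamma_uuv = 0, Gamma_uvv = 9/4, Gamma_vuu = 0, Gamma_vuv = -2/9, Gamma_vvv = 0
X = (-1/8, 1/4), Y = (1, -1) at the point

Answer: (nabla_X Y)^u = -1/4, (nabla_X Y)^v = -1/12


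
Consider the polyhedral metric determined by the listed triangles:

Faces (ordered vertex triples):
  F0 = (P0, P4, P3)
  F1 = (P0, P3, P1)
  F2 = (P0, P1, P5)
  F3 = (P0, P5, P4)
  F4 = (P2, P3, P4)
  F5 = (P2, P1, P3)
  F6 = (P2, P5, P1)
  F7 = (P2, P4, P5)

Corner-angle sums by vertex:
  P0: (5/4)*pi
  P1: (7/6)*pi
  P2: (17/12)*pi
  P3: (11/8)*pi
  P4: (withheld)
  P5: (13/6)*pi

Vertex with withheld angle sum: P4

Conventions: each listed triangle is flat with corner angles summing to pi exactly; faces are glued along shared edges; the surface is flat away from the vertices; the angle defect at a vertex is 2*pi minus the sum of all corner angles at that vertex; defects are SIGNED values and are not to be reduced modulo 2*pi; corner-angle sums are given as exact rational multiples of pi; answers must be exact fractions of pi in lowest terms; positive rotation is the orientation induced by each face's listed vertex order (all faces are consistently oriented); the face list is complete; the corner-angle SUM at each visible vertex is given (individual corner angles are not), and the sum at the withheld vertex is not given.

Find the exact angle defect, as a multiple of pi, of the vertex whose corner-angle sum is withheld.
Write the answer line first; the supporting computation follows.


Answer: defect(P4) = (11/8)*pi

V = 6, E = 12, F = 8; chi = V - E + F = 2
Gauss-Bonnet: total defect = 2*pi*chi = 4*pi; visible defects sum to (21/8)*pi


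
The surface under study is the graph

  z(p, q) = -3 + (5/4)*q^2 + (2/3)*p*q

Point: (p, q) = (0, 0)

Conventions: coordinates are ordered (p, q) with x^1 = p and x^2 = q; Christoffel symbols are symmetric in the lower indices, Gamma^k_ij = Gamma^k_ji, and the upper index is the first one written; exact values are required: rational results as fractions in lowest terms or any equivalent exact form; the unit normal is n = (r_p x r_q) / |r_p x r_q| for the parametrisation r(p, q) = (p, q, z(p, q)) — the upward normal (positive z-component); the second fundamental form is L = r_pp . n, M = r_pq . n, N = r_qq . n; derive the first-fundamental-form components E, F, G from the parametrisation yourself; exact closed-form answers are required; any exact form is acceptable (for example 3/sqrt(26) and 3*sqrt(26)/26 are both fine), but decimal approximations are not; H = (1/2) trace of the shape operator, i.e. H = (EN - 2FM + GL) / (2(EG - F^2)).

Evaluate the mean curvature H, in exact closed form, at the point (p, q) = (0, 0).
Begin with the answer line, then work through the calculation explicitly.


Answer: H = 5/4

z_p = 0, z_q = 0, z_pp = 0, z_pq = 2/3, z_qq = 5/2
E = 1, F = 0, G = 1; answer radicand W^2 = 1
unnormalised second-form numerators: l = 0, m = 2/3, n = 5/2; L = l/sqrt(1), and similarly M = m/sqrt(W^2), N = n/sqrt(W^2)
H = (E*n - 2*F*m + G*l) / (2*(EG - F^2)*sqrt(W^2)); E*n - 2*F*m + G*l = 5/2, EG - F^2 = 1, so H = (5/4)/sqrt(1)


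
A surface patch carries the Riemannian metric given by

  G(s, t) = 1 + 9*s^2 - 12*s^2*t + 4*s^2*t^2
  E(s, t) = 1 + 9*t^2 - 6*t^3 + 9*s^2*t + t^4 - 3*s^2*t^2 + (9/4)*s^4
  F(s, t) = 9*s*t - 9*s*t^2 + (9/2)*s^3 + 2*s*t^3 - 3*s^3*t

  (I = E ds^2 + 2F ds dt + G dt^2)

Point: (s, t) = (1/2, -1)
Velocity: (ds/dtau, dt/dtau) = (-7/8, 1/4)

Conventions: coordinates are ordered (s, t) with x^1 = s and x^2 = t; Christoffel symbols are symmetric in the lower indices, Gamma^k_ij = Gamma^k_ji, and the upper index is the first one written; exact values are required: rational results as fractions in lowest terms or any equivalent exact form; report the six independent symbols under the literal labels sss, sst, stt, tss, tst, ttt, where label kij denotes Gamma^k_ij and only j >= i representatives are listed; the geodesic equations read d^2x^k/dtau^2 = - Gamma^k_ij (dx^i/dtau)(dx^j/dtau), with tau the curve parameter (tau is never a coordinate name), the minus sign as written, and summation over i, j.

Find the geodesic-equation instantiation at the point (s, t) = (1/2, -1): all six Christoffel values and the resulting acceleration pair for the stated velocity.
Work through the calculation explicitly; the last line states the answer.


E = 905/64, F = -145/16, G = 29/4 at the point
E_s = -87/8, E_t = -145/4, F_s = -115/8, F_t = 129/8, G_s = 25, G_t = -5
EG - F^2 = 1305/64;  g^inv = (64/1305) * [[29/4, 145/16], [145/16, 905/64]]
first-kind symbols [ij,l] = (1/2)(d_i g_jl + d_j g_il - d_l g_ij): [ss,s] = E_s/2 = -87/16, [ss,t] = F_s - E_t/2 = 15/4, [st,s] = E_t/2 = -145/8, [st,t] = G_s/2 = 25/2, [tt,s] = F_t - G_s/2 = 29/8, [tt,t] = G_t/2 = -5/2
Gamma^s_ij = (G*[ij,s] - F*[ij,t])/(EG - F^2), Gamma^t_ij = (E*[ij,t] - F*[ij,s])/(EG - F^2)
Gamma_sss = -4/15, Gamma_sst = -8/9, Gamma_stt = 8/45, Gamma_tss = 16/87, Gamma_tst = 160/261, Gamma_ttt = -32/261
d^2s/dtau^2 = -(Gamma_sss*(-7/8)^2 + 2*Gamma_sst*(-7/8)*(1/4) + Gamma_stt*(1/4)^2) = -47/240
d^2t/dtau^2 = -(Gamma_tss*(-7/8)^2 + 2*Gamma_tst*(-7/8)*(1/4) + Gamma_ttt*(1/4)^2) = 47/348

Answer: Gamma_sss = -4/15, Gamma_sst = -8/9, Gamma_stt = 8/45, Gamma_tss = 16/87, Gamma_tst = 160/261, Gamma_ttt = -32/261; accelerations (d^2s/dtau^2, d^2t/dtau^2) = (-47/240, 47/348)
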